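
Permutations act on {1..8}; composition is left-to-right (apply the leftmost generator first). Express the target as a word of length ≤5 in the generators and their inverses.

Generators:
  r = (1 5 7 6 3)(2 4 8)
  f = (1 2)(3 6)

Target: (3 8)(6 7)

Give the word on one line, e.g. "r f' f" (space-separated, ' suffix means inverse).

r f r'

  after r: (1 5 7 6 3)(2 4 8)
  after f: (1 5 7 3 2 4 8)
  after r': (3 8)(6 7)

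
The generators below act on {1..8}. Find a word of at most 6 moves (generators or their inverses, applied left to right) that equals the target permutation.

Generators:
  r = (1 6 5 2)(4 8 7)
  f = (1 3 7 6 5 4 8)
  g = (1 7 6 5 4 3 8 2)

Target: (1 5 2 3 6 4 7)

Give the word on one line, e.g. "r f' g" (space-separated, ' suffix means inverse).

f g' r' g r

  after f: (1 3 7 6 5 4 8)
  after g': (1 4 3)(2 8)
  after r': (1 7 8 5 6)(2 4 3)
  after g: (1 6 7 2 3)(4 8)
  after r: (1 5 2 3 6 4 7)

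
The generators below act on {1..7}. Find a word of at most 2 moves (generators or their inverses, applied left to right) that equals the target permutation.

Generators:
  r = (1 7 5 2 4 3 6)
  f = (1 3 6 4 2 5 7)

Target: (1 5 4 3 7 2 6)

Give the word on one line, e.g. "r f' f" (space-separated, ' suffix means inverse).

f' f'

  after f': (1 7 5 2 4 6 3)
  after f': (1 5 4 3 7 2 6)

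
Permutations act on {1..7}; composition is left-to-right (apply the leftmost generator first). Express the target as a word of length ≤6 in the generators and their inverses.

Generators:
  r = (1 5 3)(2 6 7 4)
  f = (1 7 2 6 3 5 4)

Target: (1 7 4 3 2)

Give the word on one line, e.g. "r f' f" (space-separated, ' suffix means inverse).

  after r: (1 5 3)(2 6 7 4)
  after r: (1 3 5)(2 7)(4 6)
  after r: (2 4 7 6)
  after f': (1 4)(2 5 3 6 7)
  after r': (1 7 4 3 2)

r r r f' r'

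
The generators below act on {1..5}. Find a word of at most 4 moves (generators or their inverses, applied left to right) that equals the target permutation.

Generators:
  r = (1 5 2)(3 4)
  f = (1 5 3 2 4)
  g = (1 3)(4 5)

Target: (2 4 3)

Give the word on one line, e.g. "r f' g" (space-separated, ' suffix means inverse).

  after g': (1 3)(4 5)
  after f: (1 2 4 3 5)
  after r': (1 5 2 3)
  after r': (2 4 3)

g' f r' r'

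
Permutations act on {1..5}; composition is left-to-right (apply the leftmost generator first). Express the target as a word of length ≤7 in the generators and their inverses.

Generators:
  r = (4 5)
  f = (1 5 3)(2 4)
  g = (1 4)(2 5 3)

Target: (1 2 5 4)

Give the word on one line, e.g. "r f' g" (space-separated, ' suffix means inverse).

r f' g' g' r'

  after r: (4 5)
  after f': (1 3 5 2 4)
  after g': (1 5 3 2)
  after g': (1 2 4)
  after r': (1 2 5 4)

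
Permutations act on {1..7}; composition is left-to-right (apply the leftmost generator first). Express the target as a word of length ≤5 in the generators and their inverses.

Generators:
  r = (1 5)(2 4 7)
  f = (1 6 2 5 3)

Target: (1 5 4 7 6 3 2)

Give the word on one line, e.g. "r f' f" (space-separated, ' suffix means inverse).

  after f': (1 3 5 2 6)
  after r': (1 3)(2 6 5 7 4)
  after r': (1 3 5 4 7 2 6)
  after f': (1 5 4 7 6 3 2)

f' r' r' f'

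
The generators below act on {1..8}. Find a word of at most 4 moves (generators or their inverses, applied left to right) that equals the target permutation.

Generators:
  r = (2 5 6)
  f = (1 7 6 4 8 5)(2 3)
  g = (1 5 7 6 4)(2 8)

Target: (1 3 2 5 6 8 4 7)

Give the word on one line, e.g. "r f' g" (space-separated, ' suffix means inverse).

g r' f

  after g: (1 5 7 6 4)(2 8)
  after r': (1 2 8 6 4)(5 7)
  after f: (1 3 2 5 6 8 4 7)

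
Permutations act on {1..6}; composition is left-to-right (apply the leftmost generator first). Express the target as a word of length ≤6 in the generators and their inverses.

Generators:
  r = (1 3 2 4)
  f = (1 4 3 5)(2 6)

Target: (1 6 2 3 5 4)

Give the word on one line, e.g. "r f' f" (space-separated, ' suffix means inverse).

  after f: (1 4 3 5)(2 6)
  after f: (1 3)(4 5)
  after r: (1 2 4 5)
  after f: (1 6 2 3 5 4)

f f r f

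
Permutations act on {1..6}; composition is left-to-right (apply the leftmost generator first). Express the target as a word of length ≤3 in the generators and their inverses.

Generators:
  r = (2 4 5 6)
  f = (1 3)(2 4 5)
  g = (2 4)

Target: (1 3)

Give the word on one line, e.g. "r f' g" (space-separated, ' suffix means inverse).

f' f' f'

  after f': (1 3)(2 5 4)
  after f': (2 4 5)
  after f': (1 3)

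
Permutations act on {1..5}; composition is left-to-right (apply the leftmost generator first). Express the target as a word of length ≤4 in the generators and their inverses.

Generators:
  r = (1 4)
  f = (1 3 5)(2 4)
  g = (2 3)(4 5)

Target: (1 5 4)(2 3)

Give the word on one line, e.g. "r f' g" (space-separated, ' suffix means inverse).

r' g'

  after r': (1 4)
  after g': (1 5 4)(2 3)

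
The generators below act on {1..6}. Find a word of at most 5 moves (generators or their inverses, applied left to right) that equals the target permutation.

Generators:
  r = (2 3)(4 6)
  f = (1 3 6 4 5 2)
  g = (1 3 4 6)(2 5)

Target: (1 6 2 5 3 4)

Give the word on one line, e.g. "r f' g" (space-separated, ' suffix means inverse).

  after f: (1 3 6 4 5 2)
  after g: (1 4 2 3)
  after r': (1 6 4 3)
  after g': (1 4)(2 5)(3 6)
  after r': (1 6 2 5 3 4)

f g r' g' r'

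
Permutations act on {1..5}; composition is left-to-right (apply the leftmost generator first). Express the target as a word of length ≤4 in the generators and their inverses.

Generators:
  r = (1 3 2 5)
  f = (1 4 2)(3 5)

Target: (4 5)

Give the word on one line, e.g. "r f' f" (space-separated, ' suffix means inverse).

  after r: (1 3 2 5)
  after f: (1 5 4 2 3)
  after r: (4 5)

r f r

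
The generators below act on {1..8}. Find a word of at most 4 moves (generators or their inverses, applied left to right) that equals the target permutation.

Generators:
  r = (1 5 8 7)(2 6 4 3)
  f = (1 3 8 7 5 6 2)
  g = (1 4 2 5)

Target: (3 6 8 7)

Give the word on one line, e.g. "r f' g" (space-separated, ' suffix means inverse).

g' f r' f

  after g': (1 5 2 4)
  after f: (1 6 2 4 3 8 7 5)
  after r': (1 2 6 3 5 7)
  after f: (3 6 8 7)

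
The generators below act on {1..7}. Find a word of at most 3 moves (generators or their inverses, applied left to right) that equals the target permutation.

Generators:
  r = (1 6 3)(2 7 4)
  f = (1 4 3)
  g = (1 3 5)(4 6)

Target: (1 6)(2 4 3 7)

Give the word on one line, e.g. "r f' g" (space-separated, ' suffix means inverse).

f' r'

  after f': (1 3 4)
  after r': (1 6)(2 4 3 7)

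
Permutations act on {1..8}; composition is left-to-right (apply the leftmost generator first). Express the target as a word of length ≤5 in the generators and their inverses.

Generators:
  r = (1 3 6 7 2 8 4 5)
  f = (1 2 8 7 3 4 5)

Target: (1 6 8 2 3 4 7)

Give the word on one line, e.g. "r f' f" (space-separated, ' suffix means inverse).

r f' r' f

  after r: (1 3 6 7 2 8 4 5)
  after f': (1 7)(3 6 8)
  after r': (1 6 2 7 5 4 8)
  after f: (1 6 8 2 3 4 7)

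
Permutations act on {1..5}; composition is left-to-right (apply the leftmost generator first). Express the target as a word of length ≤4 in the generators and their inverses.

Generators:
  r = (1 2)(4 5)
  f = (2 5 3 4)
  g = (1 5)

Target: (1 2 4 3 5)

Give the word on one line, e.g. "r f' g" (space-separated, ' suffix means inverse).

  after g: (1 5)
  after f': (1 2 4 3 5)

g f'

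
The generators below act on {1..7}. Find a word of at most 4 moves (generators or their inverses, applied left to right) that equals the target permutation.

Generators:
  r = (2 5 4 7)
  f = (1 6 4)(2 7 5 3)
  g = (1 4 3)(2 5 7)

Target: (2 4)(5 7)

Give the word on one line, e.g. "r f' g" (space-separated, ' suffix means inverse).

  after r': (2 7 4 5)
  after r': (2 4)(5 7)

r' r'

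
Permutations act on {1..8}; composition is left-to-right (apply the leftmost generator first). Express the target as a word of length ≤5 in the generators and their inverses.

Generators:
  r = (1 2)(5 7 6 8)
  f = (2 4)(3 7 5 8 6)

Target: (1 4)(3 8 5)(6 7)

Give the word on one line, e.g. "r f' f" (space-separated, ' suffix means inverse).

f r' f

  after f: (2 4)(3 7 5 8 6)
  after r': (1 2 4)(3 5 6)(7 8)
  after f: (1 4)(3 8 5)(6 7)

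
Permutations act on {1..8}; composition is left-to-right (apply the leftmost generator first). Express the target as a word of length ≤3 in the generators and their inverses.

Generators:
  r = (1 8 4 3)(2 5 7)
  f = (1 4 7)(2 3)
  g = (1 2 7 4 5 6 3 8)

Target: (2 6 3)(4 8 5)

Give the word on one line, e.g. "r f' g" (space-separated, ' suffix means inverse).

r g

  after r: (1 8 4 3)(2 5 7)
  after g: (2 6 3)(4 8 5)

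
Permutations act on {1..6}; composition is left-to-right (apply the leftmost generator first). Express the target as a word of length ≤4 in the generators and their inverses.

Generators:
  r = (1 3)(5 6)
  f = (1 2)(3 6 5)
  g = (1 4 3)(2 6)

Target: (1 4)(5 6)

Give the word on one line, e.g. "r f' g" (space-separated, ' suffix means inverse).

  after r: (1 3)(5 6)
  after g: (2 6 5)(3 4)
  after g: (1 4)(5 6)

r g g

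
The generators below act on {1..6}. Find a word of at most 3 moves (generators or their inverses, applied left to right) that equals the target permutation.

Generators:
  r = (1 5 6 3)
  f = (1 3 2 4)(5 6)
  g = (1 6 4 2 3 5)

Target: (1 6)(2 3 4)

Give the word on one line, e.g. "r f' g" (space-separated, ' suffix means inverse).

r f'

  after r: (1 5 6 3)
  after f': (1 6)(2 3 4)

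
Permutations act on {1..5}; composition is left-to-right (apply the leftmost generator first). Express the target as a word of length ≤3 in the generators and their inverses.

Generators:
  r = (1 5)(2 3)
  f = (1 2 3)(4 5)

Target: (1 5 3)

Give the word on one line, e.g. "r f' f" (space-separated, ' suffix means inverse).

r' f f

  after r': (1 5)(2 3)
  after f: (1 4 5 2)
  after f: (1 5 3)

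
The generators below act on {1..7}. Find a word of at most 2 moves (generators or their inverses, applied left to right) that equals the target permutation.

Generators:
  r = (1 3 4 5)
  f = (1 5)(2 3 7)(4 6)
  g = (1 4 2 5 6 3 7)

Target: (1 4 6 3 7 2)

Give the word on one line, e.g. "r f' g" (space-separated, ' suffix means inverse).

  after f: (1 5)(2 3 7)(4 6)
  after r': (1 4 6 3 7 2)

f r'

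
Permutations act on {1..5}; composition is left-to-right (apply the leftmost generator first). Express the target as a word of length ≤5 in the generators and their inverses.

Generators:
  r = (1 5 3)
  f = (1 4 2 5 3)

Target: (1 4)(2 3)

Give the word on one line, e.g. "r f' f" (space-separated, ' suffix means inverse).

  after r: (1 5 3)
  after f': (1 2 4)
  after r': (1 2 4 3 5)
  after f': (1 4 5 3 2)
  after r': (1 4)(2 3)

r f' r' f' r'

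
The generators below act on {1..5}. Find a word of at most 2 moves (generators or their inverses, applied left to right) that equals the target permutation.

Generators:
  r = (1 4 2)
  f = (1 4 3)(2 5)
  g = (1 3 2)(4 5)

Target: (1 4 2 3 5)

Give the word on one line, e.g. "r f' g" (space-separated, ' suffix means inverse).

g f'

  after g: (1 3 2)(4 5)
  after f': (1 4 2 3 5)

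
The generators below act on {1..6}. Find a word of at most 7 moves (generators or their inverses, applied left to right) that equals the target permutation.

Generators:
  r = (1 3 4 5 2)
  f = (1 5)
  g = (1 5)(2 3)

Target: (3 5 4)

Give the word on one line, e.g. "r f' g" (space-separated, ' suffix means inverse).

r f f g r

  after r: (1 3 4 5 2)
  after f: (1 3 4)(2 5)
  after f: (1 3 4 5 2)
  after g: (1 2 5 3 4)
  after r: (3 5 4)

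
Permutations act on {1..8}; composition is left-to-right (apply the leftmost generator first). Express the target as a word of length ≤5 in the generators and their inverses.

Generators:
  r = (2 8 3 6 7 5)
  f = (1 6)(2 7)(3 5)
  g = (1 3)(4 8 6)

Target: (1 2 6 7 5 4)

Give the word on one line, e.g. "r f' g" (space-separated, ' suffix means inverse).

r g r g' r'

  after r: (2 8 3 6 7 5)
  after g: (1 3 4 8)(2 6 7 5)
  after r: (1 6 5 8)(2 7)(3 4)
  after g': (1 8 3 6 5 4)(2 7)
  after r': (1 2 6 7 5 4)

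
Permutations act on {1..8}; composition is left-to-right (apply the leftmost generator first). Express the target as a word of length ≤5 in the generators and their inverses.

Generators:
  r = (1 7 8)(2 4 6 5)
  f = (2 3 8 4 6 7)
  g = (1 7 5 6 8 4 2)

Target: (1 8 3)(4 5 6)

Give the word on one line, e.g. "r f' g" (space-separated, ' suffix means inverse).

g f' f' g'

  after g: (1 7 5 6 8 4 2)
  after f': (1 6 3 2)(4 7 5)
  after f': (1 4 6 2)(3 7 5 8)
  after g': (1 8 3)(4 5 6)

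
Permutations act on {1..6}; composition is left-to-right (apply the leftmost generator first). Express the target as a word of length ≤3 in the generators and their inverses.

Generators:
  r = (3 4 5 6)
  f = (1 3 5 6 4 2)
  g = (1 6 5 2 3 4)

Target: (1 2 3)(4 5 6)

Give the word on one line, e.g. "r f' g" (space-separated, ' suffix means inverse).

f' r'

  after f': (1 2 4 6 5 3)
  after r': (1 2 3)(4 5 6)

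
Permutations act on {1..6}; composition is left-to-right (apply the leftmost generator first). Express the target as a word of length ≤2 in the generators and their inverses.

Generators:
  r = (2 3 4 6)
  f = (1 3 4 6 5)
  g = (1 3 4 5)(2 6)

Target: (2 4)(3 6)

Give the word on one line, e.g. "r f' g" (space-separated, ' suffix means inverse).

  after r': (2 6 4 3)
  after r': (2 4)(3 6)

r' r'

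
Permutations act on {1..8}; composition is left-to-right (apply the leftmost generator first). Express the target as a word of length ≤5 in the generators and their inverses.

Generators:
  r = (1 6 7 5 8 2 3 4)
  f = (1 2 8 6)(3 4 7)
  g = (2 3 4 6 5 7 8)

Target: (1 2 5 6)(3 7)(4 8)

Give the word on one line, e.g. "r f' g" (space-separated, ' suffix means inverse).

r' g' g'

  after r': (1 4 3 2 8 5 7 6)
  after g': (1 3 8 6)(2 7 4)
  after g': (1 2 5 6)(3 7)(4 8)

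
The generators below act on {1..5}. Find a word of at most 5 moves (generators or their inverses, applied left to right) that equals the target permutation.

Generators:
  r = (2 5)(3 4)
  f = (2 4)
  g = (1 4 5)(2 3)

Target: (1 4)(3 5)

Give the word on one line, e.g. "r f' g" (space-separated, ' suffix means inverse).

  after g': (1 5 4)(2 3)
  after r: (1 2 4)(3 5)
  after f: (1 4)(3 5)

g' r f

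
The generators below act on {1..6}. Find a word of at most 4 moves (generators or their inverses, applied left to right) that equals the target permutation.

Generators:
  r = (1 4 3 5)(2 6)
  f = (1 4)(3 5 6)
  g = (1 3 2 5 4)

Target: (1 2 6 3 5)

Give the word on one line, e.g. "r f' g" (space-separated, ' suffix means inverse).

r' g'

  after r': (1 5 3 4)(2 6)
  after g': (1 2 6 3 5)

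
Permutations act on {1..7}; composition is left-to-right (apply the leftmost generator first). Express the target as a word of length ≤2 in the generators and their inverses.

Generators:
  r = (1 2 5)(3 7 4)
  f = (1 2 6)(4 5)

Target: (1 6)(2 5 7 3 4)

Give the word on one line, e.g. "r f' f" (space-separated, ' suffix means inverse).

f' r'

  after f': (1 6 2)(4 5)
  after r': (1 6)(2 5 7 3 4)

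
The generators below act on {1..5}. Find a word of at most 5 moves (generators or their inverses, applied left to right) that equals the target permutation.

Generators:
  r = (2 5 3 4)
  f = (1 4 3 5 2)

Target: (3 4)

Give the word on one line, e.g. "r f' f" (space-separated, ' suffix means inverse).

  after f': (1 2 5 3 4)
  after f': (1 5 4 2 3)
  after r': (1 2 5 3)
  after f: (3 4)

f' f' r' f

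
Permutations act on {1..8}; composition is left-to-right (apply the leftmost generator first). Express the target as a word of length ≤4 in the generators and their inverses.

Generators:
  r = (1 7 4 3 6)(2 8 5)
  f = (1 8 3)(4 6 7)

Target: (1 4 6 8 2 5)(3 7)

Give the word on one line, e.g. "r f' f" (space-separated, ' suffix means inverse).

  after r': (1 6 3 4 7)(2 5 8)
  after f': (1 4 6 8 2 5)(3 7)

r' f'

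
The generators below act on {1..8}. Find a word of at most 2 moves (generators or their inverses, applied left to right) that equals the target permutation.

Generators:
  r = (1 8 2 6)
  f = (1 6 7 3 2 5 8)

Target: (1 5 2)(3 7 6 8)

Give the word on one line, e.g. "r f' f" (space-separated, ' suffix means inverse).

  after r: (1 8 2 6)
  after f': (1 5 2)(3 7 6 8)

r f'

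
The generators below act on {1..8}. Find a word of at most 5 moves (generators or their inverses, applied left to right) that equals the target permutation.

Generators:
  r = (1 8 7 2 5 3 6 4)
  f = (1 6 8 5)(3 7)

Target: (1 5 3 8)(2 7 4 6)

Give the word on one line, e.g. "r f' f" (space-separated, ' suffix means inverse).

f r r f'

  after f: (1 6 8 5)(3 7)
  after r: (1 4)(2 5 8 3)(6 7)
  after r: (2 3 5 7 4 8 6)
  after f': (1 5 3 8)(2 7 4 6)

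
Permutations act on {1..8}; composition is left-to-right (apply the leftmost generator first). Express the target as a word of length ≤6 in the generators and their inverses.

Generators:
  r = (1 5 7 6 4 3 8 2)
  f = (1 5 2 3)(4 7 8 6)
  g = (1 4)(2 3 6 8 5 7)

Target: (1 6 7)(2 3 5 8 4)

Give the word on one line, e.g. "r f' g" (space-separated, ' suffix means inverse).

r' g r' f'

  after r': (1 2 8 3 4 6 7 5)
  after g: (1 3)(2 5 4 8 6)
  after r': (1 4 3 2)(5 6 8 7)
  after f': (1 6 7)(2 3 5 8 4)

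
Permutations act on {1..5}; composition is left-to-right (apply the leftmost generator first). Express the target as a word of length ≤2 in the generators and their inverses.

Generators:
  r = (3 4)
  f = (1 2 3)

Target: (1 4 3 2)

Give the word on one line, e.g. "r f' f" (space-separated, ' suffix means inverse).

  after f': (1 3 2)
  after r: (1 4 3 2)

f' r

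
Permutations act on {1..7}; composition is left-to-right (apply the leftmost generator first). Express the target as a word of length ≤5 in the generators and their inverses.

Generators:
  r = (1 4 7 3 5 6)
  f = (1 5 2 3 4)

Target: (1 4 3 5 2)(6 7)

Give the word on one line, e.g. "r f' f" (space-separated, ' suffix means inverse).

r' f' r r

  after r': (1 6 5 3 7 4)
  after f': (1 6)(2 5)(3 7)
  after r: (2 6 4 7 5)
  after r: (1 4 3 5 2)(6 7)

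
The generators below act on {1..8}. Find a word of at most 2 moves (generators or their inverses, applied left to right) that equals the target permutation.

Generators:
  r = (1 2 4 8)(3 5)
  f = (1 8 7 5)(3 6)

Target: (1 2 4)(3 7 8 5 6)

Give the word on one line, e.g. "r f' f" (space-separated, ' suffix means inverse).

r f'

  after r: (1 2 4 8)(3 5)
  after f': (1 2 4)(3 7 8 5 6)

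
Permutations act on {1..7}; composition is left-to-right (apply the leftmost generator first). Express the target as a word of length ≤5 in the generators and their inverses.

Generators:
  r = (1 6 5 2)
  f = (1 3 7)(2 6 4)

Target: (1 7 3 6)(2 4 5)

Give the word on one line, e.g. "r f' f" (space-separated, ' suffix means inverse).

  after f: (1 3 7)(2 6 4)
  after f: (1 7 3)(2 4 6)
  after r': (1 7 3 2 4)(5 6)
  after r': (1 7 3 5)(2 4)
  after r': (1 7 3 6)(2 4 5)

f f r' r' r'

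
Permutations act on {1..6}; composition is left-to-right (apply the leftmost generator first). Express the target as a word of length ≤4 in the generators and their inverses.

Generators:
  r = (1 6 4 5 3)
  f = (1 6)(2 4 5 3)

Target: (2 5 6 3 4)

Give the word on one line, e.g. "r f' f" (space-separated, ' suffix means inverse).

  after f': (1 6)(2 3 5 4)
  after r': (2 5 6 3 4)

f' r'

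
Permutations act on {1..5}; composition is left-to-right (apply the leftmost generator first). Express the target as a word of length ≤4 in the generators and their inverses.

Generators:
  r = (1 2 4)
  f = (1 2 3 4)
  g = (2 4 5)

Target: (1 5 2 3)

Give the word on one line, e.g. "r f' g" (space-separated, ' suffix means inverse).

  after f: (1 2 3 4)
  after g': (1 5 4)(2 3)
  after r': (1 5 2 3)

f g' r'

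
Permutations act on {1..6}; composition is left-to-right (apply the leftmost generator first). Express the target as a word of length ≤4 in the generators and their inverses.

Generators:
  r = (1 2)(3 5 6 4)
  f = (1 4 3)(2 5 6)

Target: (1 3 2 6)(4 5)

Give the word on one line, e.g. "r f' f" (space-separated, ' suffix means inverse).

  after f: (1 4 3)(2 5 6)
  after r: (1 3 2 6)(4 5)

f r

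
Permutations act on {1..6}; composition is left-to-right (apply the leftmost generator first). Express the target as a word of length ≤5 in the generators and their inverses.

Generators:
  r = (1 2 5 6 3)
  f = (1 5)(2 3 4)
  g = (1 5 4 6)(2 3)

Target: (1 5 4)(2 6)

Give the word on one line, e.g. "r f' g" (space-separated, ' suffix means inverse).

r' f' r

  after r': (1 3 6 5 2)
  after f': (1 2 5 4 3 6)
  after r: (1 5 4)(2 6)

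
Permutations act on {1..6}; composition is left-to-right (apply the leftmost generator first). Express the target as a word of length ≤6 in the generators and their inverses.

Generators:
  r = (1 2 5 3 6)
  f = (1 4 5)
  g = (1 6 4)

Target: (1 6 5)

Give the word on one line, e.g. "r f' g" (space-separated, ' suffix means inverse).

f g f g'

  after f: (1 4 5)
  after g: (4 5 6)
  after f: (1 4)(5 6)
  after g': (1 6 5)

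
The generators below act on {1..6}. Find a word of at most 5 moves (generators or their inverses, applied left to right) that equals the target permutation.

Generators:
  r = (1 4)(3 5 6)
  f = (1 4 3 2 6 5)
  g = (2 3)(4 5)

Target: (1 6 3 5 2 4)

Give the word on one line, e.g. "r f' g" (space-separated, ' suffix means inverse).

  after r: (1 4)(3 5 6)
  after f: (1 3)(2 6)
  after g': (1 2 6 3)(4 5)
  after f: (1 6 2 5 3 4)
  after g: (1 6 3 5 2 4)

r f g' f g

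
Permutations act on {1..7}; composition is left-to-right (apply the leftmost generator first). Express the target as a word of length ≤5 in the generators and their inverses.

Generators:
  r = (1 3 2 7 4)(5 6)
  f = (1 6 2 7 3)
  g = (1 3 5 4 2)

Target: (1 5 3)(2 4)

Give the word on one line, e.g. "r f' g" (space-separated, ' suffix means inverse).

f g' g' r

  after f: (1 6 2 7 3)
  after g': (1 6 4 5 3 2 7)
  after g': (1 6 5)(2 7)(3 4)
  after r: (1 5 3)(2 4)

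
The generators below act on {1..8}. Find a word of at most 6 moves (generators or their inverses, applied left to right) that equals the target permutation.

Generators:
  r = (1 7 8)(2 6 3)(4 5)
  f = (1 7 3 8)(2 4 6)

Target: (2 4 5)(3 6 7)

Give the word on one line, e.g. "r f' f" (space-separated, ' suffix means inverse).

f r' f r'

  after f: (1 7 3 8)(2 4 6)
  after r': (2 5 4)(3 7 6)
  after f: (1 7 2 5 6 8)
  after r': (2 4 5)(3 6 7)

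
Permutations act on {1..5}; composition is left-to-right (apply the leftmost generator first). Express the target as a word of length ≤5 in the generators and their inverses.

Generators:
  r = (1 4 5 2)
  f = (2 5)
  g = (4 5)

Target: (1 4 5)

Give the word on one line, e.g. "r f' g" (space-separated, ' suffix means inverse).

g' r g' r'

  after g': (4 5)
  after r: (1 4 2)
  after g': (1 5 4 2)
  after r': (1 4 5)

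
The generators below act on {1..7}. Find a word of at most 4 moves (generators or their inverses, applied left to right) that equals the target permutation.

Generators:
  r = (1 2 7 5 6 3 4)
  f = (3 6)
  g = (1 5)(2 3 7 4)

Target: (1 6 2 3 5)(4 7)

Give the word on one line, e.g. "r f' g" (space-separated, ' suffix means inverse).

r' f r' r'

  after r': (1 4 3 6 5 7 2)
  after f: (1 4 6 5 7 2)
  after r': (1 3 6 7)(2 4 5)
  after r': (1 6 2 3 5)(4 7)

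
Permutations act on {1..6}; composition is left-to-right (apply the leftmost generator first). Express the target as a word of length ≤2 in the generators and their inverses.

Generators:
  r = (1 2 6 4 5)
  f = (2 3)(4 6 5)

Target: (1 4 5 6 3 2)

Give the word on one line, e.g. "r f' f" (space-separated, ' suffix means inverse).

r' f

  after r': (1 5 4 6 2)
  after f: (1 4 5 6 3 2)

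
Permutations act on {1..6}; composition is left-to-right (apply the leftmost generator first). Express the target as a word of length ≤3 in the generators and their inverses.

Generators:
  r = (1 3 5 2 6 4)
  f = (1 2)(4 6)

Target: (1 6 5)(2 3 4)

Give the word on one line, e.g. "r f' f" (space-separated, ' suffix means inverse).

  after r': (1 4 6 2 5 3)
  after r': (1 6 5)(2 3 4)

r' r'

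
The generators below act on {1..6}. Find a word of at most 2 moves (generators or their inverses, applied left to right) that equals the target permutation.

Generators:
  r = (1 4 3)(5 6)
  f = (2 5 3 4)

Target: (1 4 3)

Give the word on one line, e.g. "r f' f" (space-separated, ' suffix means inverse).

  after r': (1 3 4)(5 6)
  after r': (1 4 3)

r' r'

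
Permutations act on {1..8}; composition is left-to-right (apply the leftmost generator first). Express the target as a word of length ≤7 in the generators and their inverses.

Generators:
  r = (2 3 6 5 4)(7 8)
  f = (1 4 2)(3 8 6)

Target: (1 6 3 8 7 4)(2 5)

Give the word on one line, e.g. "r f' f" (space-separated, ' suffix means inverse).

  after f': (1 2 4)(3 6 8)
  after r: (1 3 5 4)(6 7 8)
  after f': (1 6 7 3 5)(2 4)
  after r': (1 3 6 8 7 2 5)
  after f': (1 6 3 8 7 4)(2 5)

f' r f' r' f'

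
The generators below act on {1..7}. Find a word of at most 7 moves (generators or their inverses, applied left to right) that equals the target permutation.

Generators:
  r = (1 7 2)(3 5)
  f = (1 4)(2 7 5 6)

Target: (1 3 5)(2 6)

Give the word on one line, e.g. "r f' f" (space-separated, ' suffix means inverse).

  after r: (1 7 2)(3 5)
  after r: (1 2 7)
  after f: (1 7 4)(2 5 6)
  after f: (1 5 2 6 7)
  after r: (1 3 5)(2 6)

r r f f r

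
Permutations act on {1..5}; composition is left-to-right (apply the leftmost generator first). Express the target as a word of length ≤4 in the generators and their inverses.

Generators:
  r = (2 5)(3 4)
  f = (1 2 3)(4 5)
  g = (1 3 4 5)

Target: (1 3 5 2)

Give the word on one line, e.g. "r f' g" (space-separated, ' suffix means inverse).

r' g

  after r': (2 5)(3 4)
  after g: (1 3 5 2)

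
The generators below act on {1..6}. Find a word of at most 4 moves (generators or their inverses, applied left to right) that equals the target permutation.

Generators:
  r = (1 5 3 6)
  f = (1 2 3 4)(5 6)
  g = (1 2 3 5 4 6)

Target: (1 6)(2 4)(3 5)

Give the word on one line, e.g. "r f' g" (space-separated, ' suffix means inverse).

  after r': (1 6 3 5)
  after f: (1 5 2 3 6 4)
  after f: (1 6)(2 4)(3 5)

r' f f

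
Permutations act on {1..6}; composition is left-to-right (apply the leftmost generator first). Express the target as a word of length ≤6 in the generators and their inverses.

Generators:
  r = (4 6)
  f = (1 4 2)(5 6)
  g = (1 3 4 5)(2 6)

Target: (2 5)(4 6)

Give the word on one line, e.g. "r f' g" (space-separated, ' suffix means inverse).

  after r: (4 6)
  after f': (1 2 4 5 6)
  after r: (1 2 6)(4 5)
  after f: (2 5)(4 6)

r f' r f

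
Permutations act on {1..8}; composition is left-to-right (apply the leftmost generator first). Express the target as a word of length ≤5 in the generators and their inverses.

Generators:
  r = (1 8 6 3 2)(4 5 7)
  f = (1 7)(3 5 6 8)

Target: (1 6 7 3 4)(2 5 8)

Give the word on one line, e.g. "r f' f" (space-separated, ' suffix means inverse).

  after r': (1 2 3 6 8)(4 7 5)
  after f: (1 2 5 4)(3 8 7 6)
  after r': (1 3)(2 4)(5 7 8)
  after f': (1 8 3 7 6 5)(2 4)
  after r: (1 6 7 3 4)(2 5 8)

r' f r' f' r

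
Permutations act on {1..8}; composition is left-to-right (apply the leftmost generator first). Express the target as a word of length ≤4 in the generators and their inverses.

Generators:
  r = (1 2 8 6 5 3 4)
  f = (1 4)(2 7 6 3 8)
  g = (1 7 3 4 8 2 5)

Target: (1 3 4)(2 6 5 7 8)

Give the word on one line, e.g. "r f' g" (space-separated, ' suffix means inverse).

r f' f'

  after r: (1 2 8 6 5 3 4)
  after f': (1 8 7 2 3)(5 6)
  after f': (1 3 4)(2 6 5 7 8)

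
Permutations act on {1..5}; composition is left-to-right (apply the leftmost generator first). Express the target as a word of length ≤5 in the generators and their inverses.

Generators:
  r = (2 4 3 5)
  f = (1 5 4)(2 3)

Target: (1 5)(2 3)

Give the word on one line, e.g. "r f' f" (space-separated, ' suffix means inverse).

r' r' f' f'

  after r': (2 5 3 4)
  after r': (2 3)(4 5)
  after f': (1 4)
  after f': (1 5)(2 3)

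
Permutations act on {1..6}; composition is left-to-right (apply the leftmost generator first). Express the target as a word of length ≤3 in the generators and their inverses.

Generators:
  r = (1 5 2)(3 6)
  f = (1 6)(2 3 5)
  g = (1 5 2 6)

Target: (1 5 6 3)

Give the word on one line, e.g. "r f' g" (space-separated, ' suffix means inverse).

  after g: (1 5 2 6)
  after r: (1 2 3 6 5)
  after f': (1 5 6 3)

g r f'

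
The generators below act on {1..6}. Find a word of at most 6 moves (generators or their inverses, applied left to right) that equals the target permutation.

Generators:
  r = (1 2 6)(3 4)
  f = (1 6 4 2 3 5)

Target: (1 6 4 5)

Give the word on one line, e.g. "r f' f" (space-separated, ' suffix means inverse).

r' f' r f' f'

  after r': (1 6 2)(3 4)
  after f': (2 5 3 6 4)
  after r: (1 2 5 4 6 3)
  after f': (1 4)(2 3 5 6)
  after f': (1 6 4 5)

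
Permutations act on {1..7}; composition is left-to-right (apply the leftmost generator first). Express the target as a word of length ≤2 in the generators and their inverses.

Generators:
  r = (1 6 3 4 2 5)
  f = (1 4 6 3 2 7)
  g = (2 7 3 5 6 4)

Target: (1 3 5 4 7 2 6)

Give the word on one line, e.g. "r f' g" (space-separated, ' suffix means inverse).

r' g'

  after r': (1 5 2 4 3 6)
  after g': (1 3 5 4 7 2 6)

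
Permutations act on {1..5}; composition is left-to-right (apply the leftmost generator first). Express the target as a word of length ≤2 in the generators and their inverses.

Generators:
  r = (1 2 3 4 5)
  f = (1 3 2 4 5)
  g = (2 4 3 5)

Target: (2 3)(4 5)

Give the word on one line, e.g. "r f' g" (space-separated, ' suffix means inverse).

g g

  after g: (2 4 3 5)
  after g: (2 3)(4 5)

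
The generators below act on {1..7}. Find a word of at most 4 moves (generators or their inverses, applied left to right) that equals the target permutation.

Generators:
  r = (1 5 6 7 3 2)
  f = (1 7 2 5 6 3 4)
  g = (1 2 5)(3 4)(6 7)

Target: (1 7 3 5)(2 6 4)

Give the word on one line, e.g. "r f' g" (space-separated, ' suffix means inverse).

f' g f' r

  after f': (1 4 3 6 5 2 7)
  after g: (1 3 7 2 6)
  after f': (1 6 4 3)(2 5)
  after r: (1 7 3 5)(2 6 4)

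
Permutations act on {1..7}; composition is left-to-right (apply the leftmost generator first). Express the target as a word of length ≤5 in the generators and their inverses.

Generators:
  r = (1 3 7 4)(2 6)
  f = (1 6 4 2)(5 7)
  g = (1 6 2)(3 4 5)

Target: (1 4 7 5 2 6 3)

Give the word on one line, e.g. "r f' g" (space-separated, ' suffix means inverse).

r' f r f

  after r': (1 4 7 3)(2 6)
  after f: (1 2 4 5 7 3 6)
  after r: (1 6 3 2)(4 5)
  after f: (1 4 7 5 2 6 3)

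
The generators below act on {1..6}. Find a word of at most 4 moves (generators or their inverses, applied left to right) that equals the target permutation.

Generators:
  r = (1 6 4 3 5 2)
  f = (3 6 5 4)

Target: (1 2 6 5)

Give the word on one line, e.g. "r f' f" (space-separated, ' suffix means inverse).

f' r' f'

  after f': (3 4 5 6)
  after r': (1 2 5)(3 6 4)
  after f': (1 2 6 5)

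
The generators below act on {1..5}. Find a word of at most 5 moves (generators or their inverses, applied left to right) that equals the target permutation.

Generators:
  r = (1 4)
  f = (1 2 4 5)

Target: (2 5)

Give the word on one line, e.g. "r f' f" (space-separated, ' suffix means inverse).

f' f' r

  after f': (1 5 4 2)
  after f': (1 4)(2 5)
  after r: (2 5)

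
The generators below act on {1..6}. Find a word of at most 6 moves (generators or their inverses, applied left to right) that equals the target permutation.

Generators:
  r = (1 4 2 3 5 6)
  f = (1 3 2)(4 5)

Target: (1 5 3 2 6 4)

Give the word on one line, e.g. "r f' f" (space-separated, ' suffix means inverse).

  after f': (1 2 3)(4 5)
  after r': (1 4 3 6 5)
  after r': (2 4)(3 5 6)
  after r': (1 6 2)
  after r': (1 5 3 2 6 4)

f' r' r' r' r'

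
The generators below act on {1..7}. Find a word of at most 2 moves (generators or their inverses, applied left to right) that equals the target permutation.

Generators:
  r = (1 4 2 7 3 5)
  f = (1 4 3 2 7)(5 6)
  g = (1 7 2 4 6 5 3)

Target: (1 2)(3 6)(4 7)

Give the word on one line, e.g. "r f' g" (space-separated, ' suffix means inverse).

f' g

  after f': (1 7 2 3 4)(5 6)
  after g: (1 2)(3 6)(4 7)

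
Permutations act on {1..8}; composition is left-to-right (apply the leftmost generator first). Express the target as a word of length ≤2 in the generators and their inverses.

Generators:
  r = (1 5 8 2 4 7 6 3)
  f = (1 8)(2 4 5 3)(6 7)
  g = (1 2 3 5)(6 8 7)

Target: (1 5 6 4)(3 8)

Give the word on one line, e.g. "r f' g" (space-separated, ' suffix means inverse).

  after f: (1 8)(2 4 5 3)(6 7)
  after r': (1 5 6 4)(3 8)

f r'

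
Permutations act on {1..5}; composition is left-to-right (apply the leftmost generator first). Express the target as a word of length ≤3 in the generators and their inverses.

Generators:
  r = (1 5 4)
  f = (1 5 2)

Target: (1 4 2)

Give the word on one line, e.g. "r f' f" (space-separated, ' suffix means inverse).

r' f

  after r': (1 4 5)
  after f: (1 4 2)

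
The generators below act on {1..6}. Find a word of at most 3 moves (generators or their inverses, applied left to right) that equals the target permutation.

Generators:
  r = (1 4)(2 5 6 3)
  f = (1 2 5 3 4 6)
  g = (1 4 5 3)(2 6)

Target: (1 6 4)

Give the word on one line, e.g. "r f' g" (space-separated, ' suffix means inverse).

  after r: (1 4)(2 5 6 3)
  after g: (1 5 2 3 6)
  after r: (1 6 4)

r g r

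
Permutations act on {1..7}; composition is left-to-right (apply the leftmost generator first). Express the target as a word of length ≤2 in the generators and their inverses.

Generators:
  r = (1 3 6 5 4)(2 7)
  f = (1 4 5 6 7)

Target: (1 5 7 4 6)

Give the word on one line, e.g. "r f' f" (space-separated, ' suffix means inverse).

  after f: (1 4 5 6 7)
  after f: (1 5 7 4 6)

f f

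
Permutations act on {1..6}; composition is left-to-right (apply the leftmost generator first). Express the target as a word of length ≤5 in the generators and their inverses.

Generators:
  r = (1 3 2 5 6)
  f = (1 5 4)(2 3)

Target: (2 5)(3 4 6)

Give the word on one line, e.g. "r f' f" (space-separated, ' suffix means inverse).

r' r' r' f r'

  after r': (1 6 5 2 3)
  after r': (1 5 3 6 2)
  after r': (1 2 6 3 5)
  after f: (1 3 4)(2 6)
  after r': (2 5)(3 4 6)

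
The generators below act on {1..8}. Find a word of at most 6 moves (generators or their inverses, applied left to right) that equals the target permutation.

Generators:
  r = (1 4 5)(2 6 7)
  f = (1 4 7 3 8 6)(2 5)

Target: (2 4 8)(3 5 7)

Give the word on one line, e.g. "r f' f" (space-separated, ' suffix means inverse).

  after r': (1 5 4)(2 7 6)
  after f': (1 2 4 6 5)(3 7 8)
  after f': (1 5 6 2)(3 4 8 7)
  after r: (2 4 8)(3 5 7)

r' f' f' r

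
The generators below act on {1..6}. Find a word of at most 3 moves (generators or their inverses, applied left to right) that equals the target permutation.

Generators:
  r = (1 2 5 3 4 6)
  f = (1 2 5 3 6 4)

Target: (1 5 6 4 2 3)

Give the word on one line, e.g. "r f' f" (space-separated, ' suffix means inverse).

  after r': (1 6 4 3 5 2)
  after f': (1 3 2 4 5)
  after r': (1 5 6 4 2 3)

r' f' r'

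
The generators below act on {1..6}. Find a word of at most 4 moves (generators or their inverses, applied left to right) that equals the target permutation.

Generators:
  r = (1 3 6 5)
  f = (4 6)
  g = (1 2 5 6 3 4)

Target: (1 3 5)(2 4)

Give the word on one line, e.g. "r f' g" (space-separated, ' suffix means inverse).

  after f: (4 6)
  after g': (1 4 5 2)(3 6)
  after g': (1 3 5)(2 4)

f g' g'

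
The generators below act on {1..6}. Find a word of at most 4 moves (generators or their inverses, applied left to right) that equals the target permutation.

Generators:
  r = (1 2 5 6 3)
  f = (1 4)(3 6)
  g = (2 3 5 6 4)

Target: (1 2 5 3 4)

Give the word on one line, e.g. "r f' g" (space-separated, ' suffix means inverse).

  after r: (1 2 5 6 3)
  after f': (1 2 5 3 4)

r f'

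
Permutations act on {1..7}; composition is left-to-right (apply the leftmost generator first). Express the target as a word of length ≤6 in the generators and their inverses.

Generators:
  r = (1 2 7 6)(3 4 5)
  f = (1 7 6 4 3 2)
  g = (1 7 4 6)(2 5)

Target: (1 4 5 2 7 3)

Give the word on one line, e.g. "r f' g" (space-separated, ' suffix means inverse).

r f r f' r

  after r: (1 2 7 6)(3 4 5)
  after f: (2 6 7 4 5)
  after r: (1 2)(3 4)(5 7)
  after f': (1 3 6 7 5)
  after r: (1 4 5 2 7 3)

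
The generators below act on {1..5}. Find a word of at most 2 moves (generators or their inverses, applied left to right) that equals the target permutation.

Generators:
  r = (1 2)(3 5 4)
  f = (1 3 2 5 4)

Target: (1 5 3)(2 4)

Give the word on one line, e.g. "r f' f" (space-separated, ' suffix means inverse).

f r

  after f: (1 3 2 5 4)
  after r: (1 5 3)(2 4)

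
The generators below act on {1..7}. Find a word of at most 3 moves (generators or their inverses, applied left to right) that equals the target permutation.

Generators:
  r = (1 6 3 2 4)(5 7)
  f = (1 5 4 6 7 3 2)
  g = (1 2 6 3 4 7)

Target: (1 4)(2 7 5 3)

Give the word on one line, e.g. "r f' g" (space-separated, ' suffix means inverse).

  after g': (1 7 4 3 6 2)
  after r: (1 5 7)(2 6 4)
  after f: (1 4)(2 7 5 3)

g' r f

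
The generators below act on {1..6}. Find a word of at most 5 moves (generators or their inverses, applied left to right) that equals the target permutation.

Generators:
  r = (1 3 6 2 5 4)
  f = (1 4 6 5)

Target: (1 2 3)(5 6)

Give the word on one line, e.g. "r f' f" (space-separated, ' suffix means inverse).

  after f': (1 5 6 4)
  after r: (1 4 3 6)(2 5)
  after f: (1 6 4 3 5 2)
  after r: (1 2 3 4 6)
  after f': (1 2 3)(5 6)

f' r f r f'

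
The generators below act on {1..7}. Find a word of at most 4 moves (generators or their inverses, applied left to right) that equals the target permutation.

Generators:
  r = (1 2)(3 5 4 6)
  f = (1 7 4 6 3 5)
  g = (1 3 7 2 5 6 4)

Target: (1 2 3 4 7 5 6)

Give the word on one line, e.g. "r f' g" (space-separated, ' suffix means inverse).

  after f: (1 7 4 6 3 5)
  after g: (1 2 5 3 6 7)
  after f': (1 2 3 4 7 5 6)

f g f'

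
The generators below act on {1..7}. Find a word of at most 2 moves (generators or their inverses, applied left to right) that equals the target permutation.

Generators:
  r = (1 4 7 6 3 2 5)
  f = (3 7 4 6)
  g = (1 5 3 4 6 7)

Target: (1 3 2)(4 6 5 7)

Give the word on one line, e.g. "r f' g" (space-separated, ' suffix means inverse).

r g'

  after r: (1 4 7 6 3 2 5)
  after g': (1 3 2)(4 6 5 7)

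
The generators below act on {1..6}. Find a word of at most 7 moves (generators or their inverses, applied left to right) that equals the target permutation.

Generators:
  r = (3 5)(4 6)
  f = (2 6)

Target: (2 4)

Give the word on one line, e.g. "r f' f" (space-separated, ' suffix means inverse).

  after r: (3 5)(4 6)
  after f: (2 6 4)(3 5)
  after r': (2 4)
  after r': (2 6 4)(3 5)
  after r': (2 4)

r f r' r' r'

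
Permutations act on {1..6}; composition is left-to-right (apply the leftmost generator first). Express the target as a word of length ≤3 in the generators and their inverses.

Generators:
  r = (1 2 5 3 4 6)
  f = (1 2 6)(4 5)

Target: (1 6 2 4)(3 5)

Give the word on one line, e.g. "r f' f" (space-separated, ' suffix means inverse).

  after r: (1 2 5 3 4 6)
  after f: (1 6 2 4)(3 5)

r f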